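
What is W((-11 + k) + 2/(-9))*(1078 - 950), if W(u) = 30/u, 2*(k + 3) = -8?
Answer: -8640/41 ≈ -210.73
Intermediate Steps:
k = -7 (k = -3 + (½)*(-8) = -3 - 4 = -7)
W((-11 + k) + 2/(-9))*(1078 - 950) = (30/((-11 - 7) + 2/(-9)))*(1078 - 950) = (30/(-18 + 2*(-⅑)))*128 = (30/(-18 - 2/9))*128 = (30/(-164/9))*128 = (30*(-9/164))*128 = -135/82*128 = -8640/41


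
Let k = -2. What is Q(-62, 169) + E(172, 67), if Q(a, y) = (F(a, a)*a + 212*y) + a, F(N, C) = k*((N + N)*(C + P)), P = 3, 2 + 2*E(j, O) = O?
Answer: 1885965/2 ≈ 9.4298e+5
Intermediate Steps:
E(j, O) = -1 + O/2
F(N, C) = -4*N*(3 + C) (F(N, C) = -2*(N + N)*(C + 3) = -2*2*N*(3 + C) = -4*N*(3 + C))
Q(a, y) = a + 212*y - 4*a²*(3 + a) (Q(a, y) = ((-4*a*(3 + a))*a + 212*y) + a = (-4*a²*(3 + a) + 212*y) + a = (212*y - 4*a²*(3 + a)) + a = a + 212*y - 4*a²*(3 + a))
Q(-62, 169) + E(172, 67) = (-62 + 212*169 - 4*(-62)²*(3 - 62)) + (-1 + (½)*67) = (-62 + 35828 - 4*3844*(-59)) + (-1 + 67/2) = (-62 + 35828 + 907184) + 65/2 = 942950 + 65/2 = 1885965/2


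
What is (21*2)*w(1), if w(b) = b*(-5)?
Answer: -210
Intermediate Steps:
w(b) = -5*b
(21*2)*w(1) = (21*2)*(-5*1) = 42*(-5) = -210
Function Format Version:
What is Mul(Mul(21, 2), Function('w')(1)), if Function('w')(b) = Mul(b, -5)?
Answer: -210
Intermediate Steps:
Function('w')(b) = Mul(-5, b)
Mul(Mul(21, 2), Function('w')(1)) = Mul(Mul(21, 2), Mul(-5, 1)) = Mul(42, -5) = -210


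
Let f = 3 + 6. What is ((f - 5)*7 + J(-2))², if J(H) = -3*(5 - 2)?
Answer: 361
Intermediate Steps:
J(H) = -9 (J(H) = -3*3 = -9)
f = 9
((f - 5)*7 + J(-2))² = ((9 - 5)*7 - 9)² = (4*7 - 9)² = (28 - 9)² = 19² = 361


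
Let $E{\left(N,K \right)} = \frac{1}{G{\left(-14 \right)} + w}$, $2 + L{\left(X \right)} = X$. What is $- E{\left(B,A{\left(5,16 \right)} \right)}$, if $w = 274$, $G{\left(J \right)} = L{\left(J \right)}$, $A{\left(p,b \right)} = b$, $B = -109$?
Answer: $- \frac{1}{258} \approx -0.003876$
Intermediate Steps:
$L{\left(X \right)} = -2 + X$
$G{\left(J \right)} = -2 + J$
$E{\left(N,K \right)} = \frac{1}{258}$ ($E{\left(N,K \right)} = \frac{1}{\left(-2 - 14\right) + 274} = \frac{1}{-16 + 274} = \frac{1}{258}$)
$- E{\left(B,A{\left(5,16 \right)} \right)} = \left(-1\right) \frac{1}{258} = - \frac{1}{258}$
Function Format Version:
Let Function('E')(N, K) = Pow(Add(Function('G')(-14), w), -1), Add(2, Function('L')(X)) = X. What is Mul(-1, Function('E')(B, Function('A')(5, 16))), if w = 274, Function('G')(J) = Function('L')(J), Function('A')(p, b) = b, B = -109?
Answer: Rational(-1, 258) ≈ -0.0038760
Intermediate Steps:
Function('L')(X) = Add(-2, X)
Function('G')(J) = Add(-2, J)
Function('E')(N, K) = Rational(1, 258) (Function('E')(N, K) = Pow(Add(Add(-2, -14), 274), -1) = Pow(Add(-16, 274), -1) = Pow(258, -1) = Rational(1, 258))
Mul(-1, Function('E')(B, Function('A')(5, 16))) = Mul(-1, Rational(1, 258)) = Rational(-1, 258)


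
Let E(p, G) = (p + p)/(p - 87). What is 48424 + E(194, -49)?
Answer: 5181756/107 ≈ 48428.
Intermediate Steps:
E(p, G) = 2*p/(-87 + p) (E(p, G) = (2*p)/(-87 + p) = 2*p/(-87 + p))
48424 + E(194, -49) = 48424 + 2*194/(-87 + 194) = 48424 + 2*194/107 = 48424 + 2*194*(1/107) = 48424 + 388/107 = 5181756/107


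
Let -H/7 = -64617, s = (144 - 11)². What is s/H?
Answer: 361/9231 ≈ 0.039107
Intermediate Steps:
s = 17689 (s = 133² = 17689)
H = 452319 (H = -7*(-64617) = 452319)
s/H = 17689/452319 = 17689*(1/452319) = 361/9231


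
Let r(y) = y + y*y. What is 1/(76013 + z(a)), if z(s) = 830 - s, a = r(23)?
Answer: 1/76291 ≈ 1.3108e-5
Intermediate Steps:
r(y) = y + y²
a = 552 (a = 23*(1 + 23) = 23*24 = 552)
1/(76013 + z(a)) = 1/(76013 + (830 - 1*552)) = 1/(76013 + (830 - 552)) = 1/(76013 + 278) = 1/76291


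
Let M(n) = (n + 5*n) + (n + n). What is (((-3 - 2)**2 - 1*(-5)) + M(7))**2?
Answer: 7396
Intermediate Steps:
M(n) = 8*n (M(n) = 6*n + 2*n = 8*n)
(((-3 - 2)**2 - 1*(-5)) + M(7))**2 = (((-3 - 2)**2 - 1*(-5)) + 8*7)**2 = (((-5)**2 + 5) + 56)**2 = ((25 + 5) + 56)**2 = (30 + 56)**2 = 86**2 = 7396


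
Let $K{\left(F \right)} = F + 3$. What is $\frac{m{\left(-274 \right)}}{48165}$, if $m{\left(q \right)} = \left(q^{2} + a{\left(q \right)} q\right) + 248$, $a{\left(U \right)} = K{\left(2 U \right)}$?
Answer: $\frac{224654}{48165} \approx 4.6643$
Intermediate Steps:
$K{\left(F \right)} = 3 + F$
$a{\left(U \right)} = 3 + 2 U$
$m{\left(q \right)} = 248 + q^{2} + q \left(3 + 2 q\right)$ ($m{\left(q \right)} = \left(q^{2} + \left(3 + 2 q\right) q\right) + 248 = \left(q^{2} + q \left(3 + 2 q\right)\right) + 248 = 248 + q^{2} + q \left(3 + 2 q\right)$)
$\frac{m{\left(-274 \right)}}{48165} = \frac{248 + 3 \left(-274\right) + 3 \left(-274\right)^{2}}{48165} = \left(248 - 822 + 3 \cdot 75076\right) \frac{1}{48165} = \left(248 - 822 + 225228\right) \frac{1}{48165} = 224654 \cdot \frac{1}{48165} = \frac{224654}{48165}$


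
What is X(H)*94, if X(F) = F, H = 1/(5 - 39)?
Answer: -47/17 ≈ -2.7647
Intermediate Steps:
H = -1/34 (H = 1/(-34) = -1/34 ≈ -0.029412)
X(H)*94 = -1/34*94 = -47/17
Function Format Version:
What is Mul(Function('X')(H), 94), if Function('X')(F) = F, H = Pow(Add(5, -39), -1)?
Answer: Rational(-47, 17) ≈ -2.7647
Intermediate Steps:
H = Rational(-1, 34) (H = Pow(-34, -1) = Rational(-1, 34) ≈ -0.029412)
Mul(Function('X')(H), 94) = Mul(Rational(-1, 34), 94) = Rational(-47, 17)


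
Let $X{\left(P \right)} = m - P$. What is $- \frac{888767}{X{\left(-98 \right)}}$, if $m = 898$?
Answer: $- \frac{888767}{996} \approx -892.34$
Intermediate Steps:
$X{\left(P \right)} = 898 - P$
$- \frac{888767}{X{\left(-98 \right)}} = - \frac{888767}{898 - -98} = - \frac{888767}{898 + 98} = - \frac{888767}{996}$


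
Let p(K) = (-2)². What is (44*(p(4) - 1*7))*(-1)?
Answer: 132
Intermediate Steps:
p(K) = 4
(44*(p(4) - 1*7))*(-1) = (44*(4 - 1*7))*(-1) = (44*(4 - 7))*(-1) = (44*(-3))*(-1) = -132*(-1) = 132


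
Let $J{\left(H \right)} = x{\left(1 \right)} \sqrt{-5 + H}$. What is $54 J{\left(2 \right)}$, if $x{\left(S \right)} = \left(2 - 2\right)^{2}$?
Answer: $0$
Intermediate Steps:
$x{\left(S \right)} = 0$ ($x{\left(S \right)} = 0^{2} = 0$)
$J{\left(H \right)} = 0$ ($J{\left(H \right)} = 0 \sqrt{-5 + H} = 0$)
$54 J{\left(2 \right)} = 54 \cdot 0 = 0$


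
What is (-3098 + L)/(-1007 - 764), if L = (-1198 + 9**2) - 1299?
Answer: 5514/1771 ≈ 3.1135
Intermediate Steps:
L = -2416 (L = (-1198 + 81) - 1299 = -1117 - 1299 = -2416)
(-3098 + L)/(-1007 - 764) = (-3098 - 2416)/(-1007 - 764) = -5514/(-1771) = -5514*(-1/1771) = 5514/1771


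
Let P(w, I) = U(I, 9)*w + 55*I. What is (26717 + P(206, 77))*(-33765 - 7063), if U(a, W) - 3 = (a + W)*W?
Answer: -7798719592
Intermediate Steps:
U(a, W) = 3 + W*(W + a) (U(a, W) = 3 + (a + W)*W = 3 + (W + a)*W = 3 + W*(W + a))
P(w, I) = 55*I + w*(84 + 9*I) (P(w, I) = (3 + 9² + 9*I)*w + 55*I = (3 + 81 + 9*I)*w + 55*I = (84 + 9*I)*w + 55*I = w*(84 + 9*I) + 55*I = 55*I + w*(84 + 9*I))
(26717 + P(206, 77))*(-33765 - 7063) = (26717 + (55*77 + 3*206*(28 + 3*77)))*(-33765 - 7063) = (26717 + (4235 + 3*206*(28 + 231)))*(-40828) = (26717 + (4235 + 3*206*259))*(-40828) = (26717 + (4235 + 160062))*(-40828) = (26717 + 164297)*(-40828) = 191014*(-40828) = -7798719592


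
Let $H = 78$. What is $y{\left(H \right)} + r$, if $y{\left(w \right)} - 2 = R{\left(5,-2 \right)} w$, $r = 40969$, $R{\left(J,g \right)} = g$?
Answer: $40815$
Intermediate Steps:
$y{\left(w \right)} = 2 - 2 w$
$y{\left(H \right)} + r = \left(2 - 156\right) + 40969 = -154 + 40969 = 40815$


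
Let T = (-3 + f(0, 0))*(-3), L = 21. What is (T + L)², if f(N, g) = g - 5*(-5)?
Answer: 2025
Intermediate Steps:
f(N, g) = 25 + g (f(N, g) = g + 25 = 25 + g)
T = -66 (T = (-3 + (25 + 0))*(-3) = (-3 + 25)*(-3) = 22*(-3) = -66)
(T + L)² = (-66 + 21)² = (-45)² = 2025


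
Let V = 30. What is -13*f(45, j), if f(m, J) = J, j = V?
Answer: -390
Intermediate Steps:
j = 30
-13*f(45, j) = -13*30 = -390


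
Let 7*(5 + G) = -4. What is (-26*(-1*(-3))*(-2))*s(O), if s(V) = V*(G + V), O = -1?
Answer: 7176/7 ≈ 1025.1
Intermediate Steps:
G = -39/7 (G = -5 + (⅐)*(-4) = -5 - 4/7 = -39/7 ≈ -5.5714)
s(V) = V*(-39/7 + V)
(-26*(-1*(-3))*(-2))*s(O) = (-26*(-1*(-3))*(-2))*((⅐)*(-1)*(-39 + 7*(-1))) = (-78*(-2))*((⅐)*(-1)*(-39 - 7)) = (-26*(-6))*((⅐)*(-1)*(-46)) = 156*(46/7) = 7176/7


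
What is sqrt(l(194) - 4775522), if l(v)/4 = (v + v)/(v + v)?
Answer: I*sqrt(4775518) ≈ 2185.3*I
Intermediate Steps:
l(v) = 4 (l(v) = 4*((v + v)/(v + v)) = 4*((2*v)/((2*v))) = 4*((2*v)*(1/(2*v))) = 4*1 = 4)
sqrt(l(194) - 4775522) = sqrt(4 - 4775522) = sqrt(-4775518) = I*sqrt(4775518)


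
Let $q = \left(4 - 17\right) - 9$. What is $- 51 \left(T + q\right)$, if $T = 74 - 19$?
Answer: $-1683$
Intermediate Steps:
$q = -22$ ($q = -13 - 9 = -22$)
$T = 55$
$- 51 \left(T + q\right) = - 51 \left(55 - 22\right) = \left(-51\right) 33 = -1683$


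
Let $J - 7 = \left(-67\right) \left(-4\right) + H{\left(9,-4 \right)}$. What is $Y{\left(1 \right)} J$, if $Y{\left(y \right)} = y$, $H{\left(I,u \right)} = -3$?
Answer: $272$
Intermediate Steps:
$J = 272$ ($J = 7 - -265 = 7 + \left(268 - 3\right) = 7 + 265 = 272$)
$Y{\left(1 \right)} J = 1 \cdot 272 = 272$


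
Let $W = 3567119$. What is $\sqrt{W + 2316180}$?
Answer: $\sqrt{5883299} \approx 2425.6$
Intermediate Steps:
$\sqrt{W + 2316180} = \sqrt{3567119 + 2316180} = \sqrt{5883299}$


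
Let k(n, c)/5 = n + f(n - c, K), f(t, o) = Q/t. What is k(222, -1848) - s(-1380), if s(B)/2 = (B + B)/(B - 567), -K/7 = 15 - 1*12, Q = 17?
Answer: 297490733/268686 ≈ 1107.2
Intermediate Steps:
K = -21 (K = -7*(15 - 1*12) = -7*(15 - 12) = -7*3 = -21)
f(t, o) = 17/t
s(B) = 4*B/(-567 + B) (s(B) = 2*((B + B)/(B - 567)) = 2*((2*B)/(-567 + B)) = 2*(2*B/(-567 + B)) = 4*B/(-567 + B))
k(n, c) = 5*n + 85/(n - c) (k(n, c) = 5*(n + 17/(n - c)) = 5*n + 85/(n - c))
k(222, -1848) - s(-1380) = 5*(-17 + 222*(-1848 - 1*222))/(-1848 - 1*222) - 4*(-1380)/(-567 - 1380) = 5*(-17 + 222*(-1848 - 222))/(-1848 - 222) - 4*(-1380)/(-1947) = 5*(-17 + 222*(-2070))/(-2070) - 4*(-1380)*(-1)/1947 = 5*(-1/2070)*(-17 - 459540) - 1*1840/649 = 5*(-1/2070)*(-459557) - 1840/649 = 459557/414 - 1840/649 = 297490733/268686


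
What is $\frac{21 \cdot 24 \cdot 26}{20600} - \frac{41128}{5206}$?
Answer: $- \frac{48688586}{6702725} \approx -7.264$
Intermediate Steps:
$\frac{21 \cdot 24 \cdot 26}{20600} - \frac{41128}{5206} = 504 \cdot 26 \cdot \frac{1}{20600} - \frac{20564}{2603} = 13104 \cdot \frac{1}{20600} - \frac{20564}{2603} = \frac{1638}{2575} - \frac{20564}{2603} = - \frac{48688586}{6702725}$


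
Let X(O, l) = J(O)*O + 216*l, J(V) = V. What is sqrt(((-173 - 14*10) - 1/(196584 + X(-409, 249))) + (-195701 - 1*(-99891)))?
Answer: 2*I*sqrt(4191700236559843)/417649 ≈ 310.04*I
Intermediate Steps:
X(O, l) = O**2 + 216*l (X(O, l) = O*O + 216*l = O**2 + 216*l)
sqrt(((-173 - 14*10) - 1/(196584 + X(-409, 249))) + (-195701 - 1*(-99891))) = sqrt(((-173 - 14*10) - 1/(196584 + ((-409)**2 + 216*249))) + (-195701 - 1*(-99891))) = sqrt(((-173 - 140) - 1/(196584 + (167281 + 53784))) + (-195701 + 99891)) = sqrt((-313 - 1/(196584 + 221065)) - 95810) = sqrt((-313 - 1/417649) - 95810) = sqrt(-130724138/417649 - 95810) = sqrt(-40145674828/417649) = 2*I*sqrt(4191700236559843)/417649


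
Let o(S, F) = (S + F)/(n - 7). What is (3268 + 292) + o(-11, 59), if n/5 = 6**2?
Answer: 615928/173 ≈ 3560.3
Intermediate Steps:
n = 180 (n = 5*6**2 = 5*36 = 180)
o(S, F) = F/173 + S/173 (o(S, F) = (S + F)/(180 - 7) = (F + S)/173 = (F + S)*(1/173) = F/173 + S/173)
(3268 + 292) + o(-11, 59) = (3268 + 292) + ((1/173)*59 + (1/173)*(-11)) = 3560 + (59/173 - 11/173) = 3560 + 48/173 = 615928/173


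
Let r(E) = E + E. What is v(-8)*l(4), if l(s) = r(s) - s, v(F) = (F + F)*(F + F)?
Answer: 1024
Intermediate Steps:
r(E) = 2*E
v(F) = 4*F² (v(F) = (2*F)*(2*F) = 4*F²)
l(s) = s (l(s) = 2*s - s = s)
v(-8)*l(4) = (4*(-8)²)*4 = (4*64)*4 = 256*4 = 1024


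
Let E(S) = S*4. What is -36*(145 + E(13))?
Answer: -7092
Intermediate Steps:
E(S) = 4*S
-36*(145 + E(13)) = -36*(145 + 4*13) = -36*(145 + 52) = -36*197 = -7092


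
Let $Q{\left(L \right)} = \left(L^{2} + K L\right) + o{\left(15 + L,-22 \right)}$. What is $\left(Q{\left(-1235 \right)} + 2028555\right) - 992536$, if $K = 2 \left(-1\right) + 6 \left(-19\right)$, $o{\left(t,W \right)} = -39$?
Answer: $2704465$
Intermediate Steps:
$K = -116$ ($K = -2 - 114 = -116$)
$Q{\left(L \right)} = -39 + L^{2} - 116 L$ ($Q{\left(L \right)} = \left(L^{2} - 116 L\right) - 39 = -39 + L^{2} - 116 L$)
$\left(Q{\left(-1235 \right)} + 2028555\right) - 992536 = \left(\left(-39 + \left(-1235\right)^{2} - -143260\right) + 2028555\right) - 992536 = \left(\left(-39 + 1525225 + 143260\right) + 2028555\right) - 992536 = \left(1668446 + 2028555\right) - 992536 = 3697001 - 992536 = 2704465$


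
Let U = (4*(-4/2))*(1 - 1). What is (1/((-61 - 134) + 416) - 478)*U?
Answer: 0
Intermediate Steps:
U = 0 (U = (4*(-4*½))*0 = (4*(-2))*0 = -8*0 = 0)
(1/((-61 - 134) + 416) - 478)*U = (1/((-61 - 134) + 416) - 478)*0 = (1/(-195 + 416) - 478)*0 = (1/221 - 478)*0 = -105637/221*0 = 0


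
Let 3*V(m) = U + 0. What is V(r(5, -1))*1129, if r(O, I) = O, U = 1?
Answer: 1129/3 ≈ 376.33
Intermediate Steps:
V(m) = ⅓ (V(m) = (1 + 0)/3 = (⅓)*1 = ⅓)
V(r(5, -1))*1129 = (⅓)*1129 = 1129/3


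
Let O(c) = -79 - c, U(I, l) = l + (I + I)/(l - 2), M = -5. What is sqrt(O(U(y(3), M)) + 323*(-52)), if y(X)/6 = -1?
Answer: I*sqrt(826714)/7 ≈ 129.89*I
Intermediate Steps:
y(X) = -6 (y(X) = 6*(-1) = -6)
U(I, l) = l + 2*I/(-2 + l) (U(I, l) = l + (2*I)/(-2 + l) = l + 2*I/(-2 + l))
sqrt(O(U(y(3), M)) + 323*(-52)) = sqrt((-79 - ((-5)**2 - 2*(-5) + 2*(-6))/(-2 - 5)) + 323*(-52)) = sqrt((-79 - (25 + 10 - 12)/(-7)) - 16796) = sqrt((-79 - (-1)*23/7) - 16796) = sqrt((-79 - 1*(-23/7)) - 16796) = sqrt((-79 + 23/7) - 16796) = sqrt(-530/7 - 16796) = sqrt(-118102/7) = I*sqrt(826714)/7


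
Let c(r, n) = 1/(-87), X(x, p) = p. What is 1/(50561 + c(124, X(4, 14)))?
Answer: 87/4398806 ≈ 1.9778e-5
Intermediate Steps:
c(r, n) = -1/87
1/(50561 + c(124, X(4, 14))) = 1/(50561 - 1/87) = 1/(4398806/87) = 87/4398806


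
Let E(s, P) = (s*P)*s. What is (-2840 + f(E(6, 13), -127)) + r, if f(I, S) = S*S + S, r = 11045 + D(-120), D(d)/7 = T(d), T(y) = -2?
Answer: 24193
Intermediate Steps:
E(s, P) = P*s² (E(s, P) = (P*s)*s = P*s²)
D(d) = -14 (D(d) = 7*(-2) = -14)
r = 11031 (r = 11045 - 14 = 11031)
f(I, S) = S + S² (f(I, S) = S² + S = S + S²)
(-2840 + f(E(6, 13), -127)) + r = (-2840 - 127*(1 - 127)) + 11031 = (-2840 - 127*(-126)) + 11031 = (-2840 + 16002) + 11031 = 13162 + 11031 = 24193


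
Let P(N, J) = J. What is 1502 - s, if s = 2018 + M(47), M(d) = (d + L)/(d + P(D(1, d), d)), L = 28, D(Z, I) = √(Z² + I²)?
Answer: -48579/94 ≈ -516.80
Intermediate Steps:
D(Z, I) = √(I² + Z²)
M(d) = (28 + d)/(2*d) (M(d) = (d + 28)/(d + d) = (28 + d)/((2*d)) = (28 + d)*(1/(2*d)) = (28 + d)/(2*d))
s = 189767/94 (s = 2018 + (½)*(28 + 47)/47 = 2018 + (½)*(1/47)*75 = 2018 + 75/94 = 189767/94 ≈ 2018.8)
1502 - s = 1502 - 1*189767/94 = 1502 - 189767/94 = -48579/94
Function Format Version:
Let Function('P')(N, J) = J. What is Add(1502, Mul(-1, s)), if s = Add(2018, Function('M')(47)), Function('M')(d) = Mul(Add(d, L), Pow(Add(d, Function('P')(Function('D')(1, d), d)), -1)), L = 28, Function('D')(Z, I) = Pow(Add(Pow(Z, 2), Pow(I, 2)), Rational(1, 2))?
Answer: Rational(-48579, 94) ≈ -516.80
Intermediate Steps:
Function('D')(Z, I) = Pow(Add(Pow(I, 2), Pow(Z, 2)), Rational(1, 2))
Function('M')(d) = Mul(Rational(1, 2), Pow(d, -1), Add(28, d)) (Function('M')(d) = Mul(Add(d, 28), Pow(Add(d, d), -1)) = Mul(Add(28, d), Pow(Mul(2, d), -1)) = Mul(Add(28, d), Mul(Rational(1, 2), Pow(d, -1))) = Mul(Rational(1, 2), Pow(d, -1), Add(28, d)))
s = Rational(189767, 94) (s = Add(2018, Mul(Rational(1, 2), Pow(47, -1), Add(28, 47))) = Add(2018, Mul(Rational(1, 2), Rational(1, 47), 75)) = Add(2018, Rational(75, 94)) = Rational(189767, 94) ≈ 2018.8)
Add(1502, Mul(-1, s)) = Add(1502, Mul(-1, Rational(189767, 94))) = Add(1502, Rational(-189767, 94)) = Rational(-48579, 94)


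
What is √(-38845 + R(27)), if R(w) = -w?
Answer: 2*I*√9718 ≈ 197.16*I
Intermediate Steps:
√(-38845 + R(27)) = √(-38845 - 1*27) = √(-38845 - 27) = √(-38872) = 2*I*√9718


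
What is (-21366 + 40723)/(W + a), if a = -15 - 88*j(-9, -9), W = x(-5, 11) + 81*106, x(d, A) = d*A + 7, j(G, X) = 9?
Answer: 19357/7731 ≈ 2.5038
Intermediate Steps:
x(d, A) = 7 + A*d (x(d, A) = A*d + 7 = 7 + A*d)
W = 8538 (W = (7 + 11*(-5)) + 81*106 = (7 - 55) + 8586 = -48 + 8586 = 8538)
a = -807 (a = -15 - 88*9 = -15 - 792 = -807)
(-21366 + 40723)/(W + a) = (-21366 + 40723)/(8538 - 807) = 19357/7731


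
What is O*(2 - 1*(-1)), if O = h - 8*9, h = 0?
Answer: -216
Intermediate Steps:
O = -72 (O = 0 - 8*9 = 0 - 72 = -72)
O*(2 - 1*(-1)) = -72*(2 - 1*(-1)) = -72*(2 + 1) = -72*3 = -216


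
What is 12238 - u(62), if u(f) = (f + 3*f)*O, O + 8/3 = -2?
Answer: 40186/3 ≈ 13395.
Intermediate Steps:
O = -14/3 (O = -8/3 - 2 = -14/3 ≈ -4.6667)
u(f) = -56*f/3 (u(f) = (f + 3*f)*(-14/3) = (4*f)*(-14/3) = -56*f/3)
12238 - u(62) = 12238 - (-56)*62/3 = 12238 - 1*(-3472/3) = 12238 + 3472/3 = 40186/3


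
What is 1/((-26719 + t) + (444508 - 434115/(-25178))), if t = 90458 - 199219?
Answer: 25178/7781141099 ≈ 3.2358e-6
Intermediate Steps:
t = -108761
1/((-26719 + t) + (444508 - 434115/(-25178))) = 1/((-26719 - 108761) + (444508 - 434115/(-25178))) = 1/(-135480 + (444508 - 434115*(-1)/25178)) = 1/(-135480 + (444508 - 1*(-434115/25178))) = 1/(-135480 + (444508 + 434115/25178)) = 1/(-135480 + 11192256539/25178) = 1/(7781141099/25178) = 25178/7781141099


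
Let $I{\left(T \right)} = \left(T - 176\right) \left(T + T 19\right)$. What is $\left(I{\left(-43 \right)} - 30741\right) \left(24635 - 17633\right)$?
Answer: $1103508198$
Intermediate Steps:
$I{\left(T \right)} = 20 T \left(-176 + T\right)$ ($I{\left(T \right)} = \left(-176 + T\right) \left(T + 19 T\right) = \left(-176 + T\right) 20 T = 20 T \left(-176 + T\right)$)
$\left(I{\left(-43 \right)} - 30741\right) \left(24635 - 17633\right) = \left(20 \left(-43\right) \left(-176 - 43\right) - 30741\right) \left(24635 - 17633\right) = \left(20 \left(-43\right) \left(-219\right) - 30741\right) 7002 = \left(188340 - 30741\right) 7002 = 157599 \cdot 7002 = 1103508198$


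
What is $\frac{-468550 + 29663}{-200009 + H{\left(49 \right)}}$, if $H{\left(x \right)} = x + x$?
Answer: $\frac{438887}{199911} \approx 2.1954$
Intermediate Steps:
$H{\left(x \right)} = 2 x$
$\frac{-468550 + 29663}{-200009 + H{\left(49 \right)}} = \frac{-468550 + 29663}{-200009 + 2 \cdot 49} = - \frac{438887}{-200009 + 98} = - \frac{438887}{-199911} = \left(-438887\right) \left(- \frac{1}{199911}\right) = \frac{438887}{199911}$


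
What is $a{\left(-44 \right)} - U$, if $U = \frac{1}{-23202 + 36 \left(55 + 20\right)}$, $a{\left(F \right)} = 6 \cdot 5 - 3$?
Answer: $\frac{553555}{20502} \approx 27.0$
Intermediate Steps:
$a{\left(F \right)} = 27$ ($a{\left(F \right)} = 30 - 3 = 27$)
$U = - \frac{1}{20502}$ ($U = \frac{1}{-23202 + 36 \cdot 75} = \frac{1}{-23202 + 2700} = \frac{1}{-20502} = - \frac{1}{20502} \approx -4.8776 \cdot 10^{-5}$)
$a{\left(-44 \right)} - U = 27 - - \frac{1}{20502} = 27 + \frac{1}{20502} = \frac{553555}{20502}$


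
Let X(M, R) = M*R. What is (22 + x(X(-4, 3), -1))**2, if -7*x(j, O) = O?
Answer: 24025/49 ≈ 490.31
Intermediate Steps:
x(j, O) = -O/7
(22 + x(X(-4, 3), -1))**2 = (22 - 1/7*(-1))**2 = (22 + 1/7)**2 = (155/7)**2 = 24025/49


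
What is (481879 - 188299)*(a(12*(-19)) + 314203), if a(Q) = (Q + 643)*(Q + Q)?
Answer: 36686637540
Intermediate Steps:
a(Q) = 2*Q*(643 + Q) (a(Q) = (643 + Q)*(2*Q) = 2*Q*(643 + Q))
(481879 - 188299)*(a(12*(-19)) + 314203) = (481879 - 188299)*(2*(12*(-19))*(643 + 12*(-19)) + 314203) = 293580*(2*(-228)*(643 - 228) + 314203) = 293580*(2*(-228)*415 + 314203) = 293580*(-189240 + 314203) = 293580*124963 = 36686637540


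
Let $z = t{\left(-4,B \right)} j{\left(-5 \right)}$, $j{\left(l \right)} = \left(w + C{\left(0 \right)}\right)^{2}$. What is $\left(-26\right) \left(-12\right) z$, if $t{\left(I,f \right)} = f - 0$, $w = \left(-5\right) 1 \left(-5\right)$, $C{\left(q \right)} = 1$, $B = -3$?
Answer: $-632736$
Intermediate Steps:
$w = 25$ ($w = \left(-5\right) \left(-5\right) = 25$)
$j{\left(l \right)} = 676$ ($j{\left(l \right)} = \left(25 + 1\right)^{2} = 26^{2} = 676$)
$t{\left(I,f \right)} = f$ ($t{\left(I,f \right)} = f + 0 = f$)
$z = -2028$ ($z = \left(-3\right) 676 = -2028$)
$\left(-26\right) \left(-12\right) z = \left(-26\right) \left(-12\right) \left(-2028\right) = 312 \left(-2028\right) = -632736$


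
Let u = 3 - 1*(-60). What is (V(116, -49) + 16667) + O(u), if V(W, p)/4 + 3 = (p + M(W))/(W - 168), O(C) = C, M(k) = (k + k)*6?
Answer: 215991/13 ≈ 16615.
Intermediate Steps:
u = 63 (u = 3 + 60 = 63)
M(k) = 12*k (M(k) = (2*k)*6 = 12*k)
V(W, p) = -12 + 4*(p + 12*W)/(-168 + W) (V(W, p) = -12 + 4*((p + 12*W)/(W - 168)) = -12 + 4*((p + 12*W)/(-168 + W)) = -12 + 4*(p + 12*W)/(-168 + W))
(V(116, -49) + 16667) + O(u) = (4*(504 - 49 + 9*116)/(-168 + 116) + 16667) + 63 = (4*(504 - 49 + 1044)/(-52) + 16667) + 63 = (4*(-1/52)*1499 + 16667) + 63 = (-1499/13 + 16667) + 63 = 215172/13 + 63 = 215991/13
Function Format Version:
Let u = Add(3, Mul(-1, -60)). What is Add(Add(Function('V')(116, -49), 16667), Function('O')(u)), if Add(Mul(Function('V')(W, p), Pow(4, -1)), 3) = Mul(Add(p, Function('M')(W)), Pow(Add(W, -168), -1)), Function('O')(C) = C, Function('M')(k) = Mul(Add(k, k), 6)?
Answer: Rational(215991, 13) ≈ 16615.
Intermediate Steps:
u = 63 (u = Add(3, 60) = 63)
Function('M')(k) = Mul(12, k) (Function('M')(k) = Mul(Mul(2, k), 6) = Mul(12, k))
Function('V')(W, p) = Add(-12, Mul(4, Pow(Add(-168, W), -1), Add(p, Mul(12, W)))) (Function('V')(W, p) = Add(-12, Mul(4, Mul(Add(p, Mul(12, W)), Pow(Add(W, -168), -1)))) = Add(-12, Mul(4, Mul(Add(p, Mul(12, W)), Pow(Add(-168, W), -1)))) = Add(-12, Mul(4, Mul(Pow(Add(-168, W), -1), Add(p, Mul(12, W))))) = Add(-12, Mul(4, Pow(Add(-168, W), -1), Add(p, Mul(12, W)))))
Add(Add(Function('V')(116, -49), 16667), Function('O')(u)) = Add(Add(Mul(4, Pow(Add(-168, 116), -1), Add(504, -49, Mul(9, 116))), 16667), 63) = Add(Add(Mul(4, Pow(-52, -1), Add(504, -49, 1044)), 16667), 63) = Add(Add(Mul(4, Rational(-1, 52), 1499), 16667), 63) = Add(Add(Rational(-1499, 13), 16667), 63) = Add(Rational(215172, 13), 63) = Rational(215991, 13)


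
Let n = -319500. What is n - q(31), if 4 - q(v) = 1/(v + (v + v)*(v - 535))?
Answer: -9973956369/31217 ≈ -3.1950e+5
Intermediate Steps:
q(v) = 4 - 1/(v + 2*v*(-535 + v)) (q(v) = 4 - 1/(v + (v + v)*(v - 535)) = 4 - 1/(v + (2*v)*(-535 + v)) = 4 - 1/(v + 2*v*(-535 + v)))
n - q(31) = -319500 - (-1 - 4276*31 + 8*31²)/(31*(-1069 + 2*31)) = -319500 - (-1 - 132556 + 8*961)/(31*(-1069 + 62)) = -319500 - (-1 - 132556 + 7688)/(31*(-1007)) = -319500 - (-1)*(-124869)/(31*1007) = -319500 - 1*124869/31217 = -319500 - 124869/31217 = -9973956369/31217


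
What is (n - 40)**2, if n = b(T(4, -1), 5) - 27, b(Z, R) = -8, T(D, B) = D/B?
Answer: 5625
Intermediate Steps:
n = -35 (n = -8 - 27 = -35)
(n - 40)**2 = (-35 - 40)**2 = (-75)**2 = 5625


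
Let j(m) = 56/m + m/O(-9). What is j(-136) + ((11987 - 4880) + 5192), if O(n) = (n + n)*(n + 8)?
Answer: 1880528/153 ≈ 12291.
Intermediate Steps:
O(n) = 2*n*(8 + n) (O(n) = (2*n)*(8 + n) = 2*n*(8 + n))
j(m) = 56/m + m/18 (j(m) = 56/m + m/((2*(-9)*(8 - 9))) = 56/m + m/((2*(-9)*(-1))) = 56/m + m/18)
j(-136) + ((11987 - 4880) + 5192) = (56/(-136) + (1/18)*(-136)) + ((11987 - 4880) + 5192) = (56*(-1/136) - 68/9) + (7107 + 5192) = (-7/17 - 68/9) + 12299 = -1219/153 + 12299 = 1880528/153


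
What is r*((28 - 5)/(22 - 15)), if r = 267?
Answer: 6141/7 ≈ 877.29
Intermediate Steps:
r*((28 - 5)/(22 - 15)) = 267*((28 - 5)/(22 - 15)) = 267*(23/7) = 6141/7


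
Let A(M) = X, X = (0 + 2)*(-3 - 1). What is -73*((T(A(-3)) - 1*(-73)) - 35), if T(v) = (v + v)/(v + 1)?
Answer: -20586/7 ≈ -2940.9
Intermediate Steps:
X = -8 (X = 2*(-4) = -8)
A(M) = -8
T(v) = 2*v/(1 + v) (T(v) = (2*v)/(1 + v) = 2*v/(1 + v))
-73*((T(A(-3)) - 1*(-73)) - 35) = -73*((2*(-8)/(1 - 8) - 1*(-73)) - 35) = -73*((2*(-8)/(-7) + 73) - 35) = -73*((2*(-8)*(-⅐) + 73) - 35) = -73*((16/7 + 73) - 35) = -73*(527/7 - 35) = -73*282/7 = -20586/7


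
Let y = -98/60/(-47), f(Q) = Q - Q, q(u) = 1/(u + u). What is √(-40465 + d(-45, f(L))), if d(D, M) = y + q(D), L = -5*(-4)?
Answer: I*√804484195/141 ≈ 201.16*I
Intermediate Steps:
q(u) = 1/(2*u)
L = 20
f(Q) = 0
y = 49/1410 (y = -98*1/60*(-1/47) = -49/30*(-1/47) = 49/1410 ≈ 0.034752)
d(D, M) = 49/1410 + 1/(2*D)
√(-40465 + d(-45, f(L))) = √(-40465 + (1/1410)*(705 + 49*(-45))/(-45)) = √(-40465 + (1/1410)*(-1/45)*(705 - 2205)) = √(-40465 + (1/1410)*(-1/45)*(-1500)) = √(-40465 + 10/423) = √(-17116685/423) = I*√804484195/141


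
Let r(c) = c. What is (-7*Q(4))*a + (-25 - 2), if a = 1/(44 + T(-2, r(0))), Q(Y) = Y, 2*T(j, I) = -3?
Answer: -2351/85 ≈ -27.659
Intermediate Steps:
T(j, I) = -3/2 (T(j, I) = (½)*(-3) = -3/2)
a = 2/85 (a = 1/(44 - 3/2) = 1/(85/2) = 2/85 ≈ 0.023529)
(-7*Q(4))*a + (-25 - 2) = -7*4*(2/85) + (-25 - 2) = -28*2/85 - 27 = -56/85 - 27 = -2351/85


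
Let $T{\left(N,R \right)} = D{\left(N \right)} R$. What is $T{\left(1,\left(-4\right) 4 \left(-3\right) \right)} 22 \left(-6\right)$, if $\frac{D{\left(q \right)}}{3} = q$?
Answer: $-19008$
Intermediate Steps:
$D{\left(q \right)} = 3 q$
$T{\left(N,R \right)} = 3 N R$
$T{\left(1,\left(-4\right) 4 \left(-3\right) \right)} 22 \left(-6\right) = 3 \cdot 1 \left(-4\right) 4 \left(-3\right) 22 \left(-6\right) = 3 \cdot 1 \left(\left(-16\right) \left(-3\right)\right) 22 \left(-6\right) = 3 \cdot 1 \cdot 48 \cdot 22 \left(-6\right) = 144 \cdot 22 \left(-6\right) = 3168 \left(-6\right) = -19008$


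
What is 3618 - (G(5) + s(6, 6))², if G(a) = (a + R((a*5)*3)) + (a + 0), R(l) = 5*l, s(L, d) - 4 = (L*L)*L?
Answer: -362407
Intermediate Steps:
s(L, d) = 4 + L³ (s(L, d) = 4 + (L*L)*L = 4 + L²*L = 4 + L³)
G(a) = 77*a (G(a) = (a + 5*((a*5)*3)) + (a + 0) = (a + 5*((5*a)*3)) + a = (a + 5*(15*a)) + a = (a + 75*a) + a = 76*a + a = 77*a)
3618 - (G(5) + s(6, 6))² = 3618 - (77*5 + (4 + 6³))² = 3618 - (385 + (4 + 216))² = 3618 - (385 + 220)² = 3618 - 1*605² = 3618 - 1*366025 = 3618 - 366025 = -362407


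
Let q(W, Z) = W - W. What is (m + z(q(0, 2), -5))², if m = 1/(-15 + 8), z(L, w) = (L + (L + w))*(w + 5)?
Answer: 1/49 ≈ 0.020408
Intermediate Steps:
q(W, Z) = 0
z(L, w) = (5 + w)*(w + 2*L) (z(L, w) = (w + 2*L)*(5 + w) = (5 + w)*(w + 2*L))
m = -⅐ (m = 1/(-7) = -⅐ ≈ -0.14286)
(m + z(q(0, 2), -5))² = (-⅐ + ((-5)² + 5*(-5) + 10*0 + 2*0*(-5)))² = (-⅐ + (25 - 25 + 0 + 0))² = (-⅐ + 0)² = (-⅐)² = 1/49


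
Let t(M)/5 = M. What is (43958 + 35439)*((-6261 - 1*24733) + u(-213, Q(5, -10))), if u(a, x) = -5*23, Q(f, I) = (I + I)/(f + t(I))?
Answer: -2469961273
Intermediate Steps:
t(M) = 5*M
Q(f, I) = 2*I/(f + 5*I) (Q(f, I) = (I + I)/(f + 5*I) = (2*I)/(f + 5*I) = 2*I/(f + 5*I))
u(a, x) = -115
(43958 + 35439)*((-6261 - 1*24733) + u(-213, Q(5, -10))) = (43958 + 35439)*((-6261 - 1*24733) - 115) = 79397*((-6261 - 24733) - 115) = 79397*(-30994 - 115) = 79397*(-31109) = -2469961273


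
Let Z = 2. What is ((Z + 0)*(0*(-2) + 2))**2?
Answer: 16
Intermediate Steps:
((Z + 0)*(0*(-2) + 2))**2 = ((2 + 0)*(0*(-2) + 2))**2 = (2*(0 + 2))**2 = (2*2)**2 = 4**2 = 16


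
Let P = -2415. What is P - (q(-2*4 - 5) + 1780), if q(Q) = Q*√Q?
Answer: -4195 + 13*I*√13 ≈ -4195.0 + 46.872*I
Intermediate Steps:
q(Q) = Q^(3/2)
P - (q(-2*4 - 5) + 1780) = -2415 - ((-2*4 - 5)^(3/2) + 1780) = -2415 - ((-8 - 5)^(3/2) + 1780) = -2415 - ((-13)^(3/2) + 1780) = -2415 - (-13*I*√13 + 1780) = -2415 - (1780 - 13*I*√13) = -2415 + (-1780 + 13*I*√13) = -4195 + 13*I*√13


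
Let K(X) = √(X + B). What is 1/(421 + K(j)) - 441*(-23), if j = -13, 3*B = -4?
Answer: 5393703801/531766 - I*√129/531766 ≈ 10143.0 - 2.1359e-5*I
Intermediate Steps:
B = -4/3 (B = (⅓)*(-4) = -4/3 ≈ -1.3333)
K(X) = √(-4/3 + X) (K(X) = √(X - 4/3) = √(-4/3 + X))
1/(421 + K(j)) - 441*(-23) = 1/(421 + √(-12 + 9*(-13))/3) - 441*(-23) = 1/(421 + √(-12 - 117)/3) + 10143 = 1/(421 + √(-129)/3) + 10143 = 1/(421 + (I*√129)/3) + 10143 = 1/(421 + I*√129/3) + 10143 = 10143 + 1/(421 + I*√129/3)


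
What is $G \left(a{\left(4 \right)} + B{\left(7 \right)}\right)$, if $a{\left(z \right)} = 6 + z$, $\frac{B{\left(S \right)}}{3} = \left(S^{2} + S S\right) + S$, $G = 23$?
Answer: $7475$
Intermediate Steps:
$B{\left(S \right)} = 3 S + 6 S^{2}$ ($B{\left(S \right)} = 3 \left(\left(S^{2} + S S\right) + S\right) = 3 \left(\left(S^{2} + S^{2}\right) + S\right) = 3 \left(2 S^{2} + S\right) = 3 \left(S + 2 S^{2}\right) = 3 S + 6 S^{2}$)
$G \left(a{\left(4 \right)} + B{\left(7 \right)}\right) = 23 \left(\left(6 + 4\right) + 3 \cdot 7 \left(1 + 2 \cdot 7\right)\right) = 23 \left(10 + 3 \cdot 7 \left(1 + 14\right)\right) = 23 \left(10 + 3 \cdot 7 \cdot 15\right) = 23 \left(10 + 315\right) = 23 \cdot 325 = 7475$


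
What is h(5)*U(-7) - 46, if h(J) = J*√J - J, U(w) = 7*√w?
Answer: -46 - 35*I*√7*(1 - √5) ≈ -46.0 + 114.46*I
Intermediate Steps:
h(J) = J^(3/2) - J
h(5)*U(-7) - 46 = (5^(3/2) - 1*5)*(7*√(-7)) - 46 = (5*√5 - 5)*(7*(I*√7)) - 46 = (-5 + 5*√5)*(7*I*√7) - 46 = 7*I*√7*(-5 + 5*√5) - 46 = -46 + 7*I*√7*(-5 + 5*√5)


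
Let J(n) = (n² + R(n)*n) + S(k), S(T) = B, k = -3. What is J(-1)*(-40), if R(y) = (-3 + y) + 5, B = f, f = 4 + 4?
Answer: -320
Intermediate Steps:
f = 8
B = 8
S(T) = 8
R(y) = 2 + y
J(n) = 8 + n² + n*(2 + n) (J(n) = (n² + (2 + n)*n) + 8 = (n² + n*(2 + n)) + 8 = 8 + n² + n*(2 + n))
J(-1)*(-40) = (8 + 2*(-1) + 2*(-1)²)*(-40) = (8 - 2 + 2*1)*(-40) = (8 - 2 + 2)*(-40) = 8*(-40) = -320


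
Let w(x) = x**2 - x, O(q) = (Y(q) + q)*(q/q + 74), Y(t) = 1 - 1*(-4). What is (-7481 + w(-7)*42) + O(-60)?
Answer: -9254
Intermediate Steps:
Y(t) = 5 (Y(t) = 1 + 4 = 5)
O(q) = 375 + 75*q (O(q) = (5 + q)*(q/q + 74) = (5 + q)*(1 + 74) = (5 + q)*75 = 375 + 75*q)
(-7481 + w(-7)*42) + O(-60) = (-7481 - 7*(-1 - 7)*42) + (375 + 75*(-60)) = (-7481 - 7*(-8)*42) + (375 - 4500) = (-7481 + 56*42) - 4125 = (-7481 + 2352) - 4125 = -5129 - 4125 = -9254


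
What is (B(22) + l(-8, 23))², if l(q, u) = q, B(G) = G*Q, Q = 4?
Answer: 6400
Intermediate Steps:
B(G) = 4*G (B(G) = G*4 = 4*G)
(B(22) + l(-8, 23))² = (4*22 - 8)² = (88 - 8)² = 80² = 6400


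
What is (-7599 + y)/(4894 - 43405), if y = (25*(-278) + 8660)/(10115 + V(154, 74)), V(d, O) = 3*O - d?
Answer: 25792969/130719171 ≈ 0.19732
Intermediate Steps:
V(d, O) = -d + 3*O
y = 1710/10183 (y = (25*(-278) + 8660)/(10115 + (-1*154 + 3*74)) = (-6950 + 8660)/(10115 + (-154 + 222)) = 1710/(10115 + 68) = 1710/10183 ≈ 0.16793)
(-7599 + y)/(4894 - 43405) = (-7599 + 1710/10183)/(4894 - 43405) = -77378907/10183/(-38511) = -77378907/10183*(-1/38511) = 25792969/130719171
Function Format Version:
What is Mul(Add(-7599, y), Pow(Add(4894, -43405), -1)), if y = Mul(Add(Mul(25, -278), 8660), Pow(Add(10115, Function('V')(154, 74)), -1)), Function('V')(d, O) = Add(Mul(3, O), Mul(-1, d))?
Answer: Rational(25792969, 130719171) ≈ 0.19732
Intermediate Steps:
Function('V')(d, O) = Add(Mul(-1, d), Mul(3, O))
y = Rational(1710, 10183) (y = Mul(Add(Mul(25, -278), 8660), Pow(Add(10115, Add(Mul(-1, 154), Mul(3, 74))), -1)) = Mul(Add(-6950, 8660), Pow(Add(10115, Add(-154, 222)), -1)) = Mul(1710, Pow(Add(10115, 68), -1)) = Mul(1710, Pow(10183, -1)) = Mul(1710, Rational(1, 10183)) = Rational(1710, 10183) ≈ 0.16793)
Mul(Add(-7599, y), Pow(Add(4894, -43405), -1)) = Mul(Add(-7599, Rational(1710, 10183)), Pow(Add(4894, -43405), -1)) = Mul(Rational(-77378907, 10183), Pow(-38511, -1)) = Mul(Rational(-77378907, 10183), Rational(-1, 38511)) = Rational(25792969, 130719171)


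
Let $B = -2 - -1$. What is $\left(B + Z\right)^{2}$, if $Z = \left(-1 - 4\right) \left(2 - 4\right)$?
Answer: $81$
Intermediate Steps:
$Z = 10$ ($Z = \left(-5\right) \left(-2\right) = 10$)
$B = -1$ ($B = -2 + 1 = -1$)
$\left(B + Z\right)^{2} = \left(-1 + 10\right)^{2} = 9^{2} = 81$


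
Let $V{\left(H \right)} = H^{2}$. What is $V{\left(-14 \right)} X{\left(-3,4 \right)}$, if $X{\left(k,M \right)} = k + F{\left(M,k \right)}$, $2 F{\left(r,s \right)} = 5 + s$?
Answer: $-392$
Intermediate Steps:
$F{\left(r,s \right)} = \frac{5}{2} + \frac{s}{2}$ ($F{\left(r,s \right)} = \frac{5 + s}{2} = \frac{5}{2} + \frac{s}{2}$)
$X{\left(k,M \right)} = \frac{5}{2} + \frac{3 k}{2}$ ($X{\left(k,M \right)} = k + \left(\frac{5}{2} + \frac{k}{2}\right) = \frac{5}{2} + \frac{3 k}{2}$)
$V{\left(-14 \right)} X{\left(-3,4 \right)} = \left(-14\right)^{2} \left(\frac{5}{2} + \frac{3}{2} \left(-3\right)\right) = 196 \left(\frac{5}{2} - \frac{9}{2}\right) = 196 \left(-2\right) = -392$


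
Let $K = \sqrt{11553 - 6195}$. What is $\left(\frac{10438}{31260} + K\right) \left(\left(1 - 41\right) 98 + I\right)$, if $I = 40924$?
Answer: $\frac{96561938}{7815} + 37004 \sqrt{5358} \approx 2.721 \cdot 10^{6}$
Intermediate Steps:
$K = \sqrt{5358} \approx 73.198$
$\left(\frac{10438}{31260} + K\right) \left(\left(1 - 41\right) 98 + I\right) = \left(\frac{10438}{31260} + \sqrt{5358}\right) \left(\left(1 - 41\right) 98 + 40924\right) = \left(10438 \cdot \frac{1}{31260} + \sqrt{5358}\right) \left(\left(-40\right) 98 + 40924\right) = \left(\frac{5219}{15630} + \sqrt{5358}\right) \left(-3920 + 40924\right) = \left(\frac{5219}{15630} + \sqrt{5358}\right) 37004 = \frac{96561938}{7815} + 37004 \sqrt{5358}$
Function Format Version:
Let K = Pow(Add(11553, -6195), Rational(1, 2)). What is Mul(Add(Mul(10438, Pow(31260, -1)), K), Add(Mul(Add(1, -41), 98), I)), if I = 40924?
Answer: Add(Rational(96561938, 7815), Mul(37004, Pow(5358, Rational(1, 2)))) ≈ 2.7210e+6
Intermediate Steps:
K = Pow(5358, Rational(1, 2)) ≈ 73.198
Mul(Add(Mul(10438, Pow(31260, -1)), K), Add(Mul(Add(1, -41), 98), I)) = Mul(Add(Mul(10438, Pow(31260, -1)), Pow(5358, Rational(1, 2))), Add(Mul(Add(1, -41), 98), 40924)) = Mul(Add(Mul(10438, Rational(1, 31260)), Pow(5358, Rational(1, 2))), Add(Mul(-40, 98), 40924)) = Mul(Add(Rational(5219, 15630), Pow(5358, Rational(1, 2))), Add(-3920, 40924)) = Mul(Add(Rational(5219, 15630), Pow(5358, Rational(1, 2))), 37004) = Add(Rational(96561938, 7815), Mul(37004, Pow(5358, Rational(1, 2))))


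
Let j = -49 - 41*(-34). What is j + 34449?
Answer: 35794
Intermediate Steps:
j = 1345 (j = -49 + 1394 = 1345)
j + 34449 = 1345 + 34449 = 35794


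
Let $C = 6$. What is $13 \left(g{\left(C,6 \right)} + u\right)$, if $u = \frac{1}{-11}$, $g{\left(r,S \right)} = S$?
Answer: $\frac{845}{11} \approx 76.818$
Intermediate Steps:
$u = - \frac{1}{11} \approx -0.090909$
$13 \left(g{\left(C,6 \right)} + u\right) = 13 \left(6 - \frac{1}{11}\right) = 13 \cdot \frac{65}{11} = \frac{845}{11}$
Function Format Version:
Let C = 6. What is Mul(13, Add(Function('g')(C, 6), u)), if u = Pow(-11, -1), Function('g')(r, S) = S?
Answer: Rational(845, 11) ≈ 76.818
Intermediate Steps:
u = Rational(-1, 11) ≈ -0.090909
Mul(13, Add(Function('g')(C, 6), u)) = Mul(13, Add(6, Rational(-1, 11))) = Mul(13, Rational(65, 11)) = Rational(845, 11)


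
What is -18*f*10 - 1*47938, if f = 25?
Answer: -52438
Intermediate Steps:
-18*f*10 - 1*47938 = -18*25*10 - 1*47938 = -450*10 - 47938 = -4500 - 47938 = -52438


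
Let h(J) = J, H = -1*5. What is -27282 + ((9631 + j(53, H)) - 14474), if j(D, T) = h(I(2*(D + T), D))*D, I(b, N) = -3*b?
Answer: -47389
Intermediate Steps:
H = -5
j(D, T) = D*(-6*D - 6*T) (j(D, T) = (-6*(D + T))*D = (-3*(2*D + 2*T))*D = (-6*D - 6*T)*D = D*(-6*D - 6*T))
-27282 + ((9631 + j(53, H)) - 14474) = -27282 + ((9631 + 6*53*(-1*53 - 1*(-5))) - 14474) = -27282 + ((9631 + 6*53*(-53 + 5)) - 14474) = -27282 + ((9631 + 6*53*(-48)) - 14474) = -27282 + ((9631 - 15264) - 14474) = -27282 + (-5633 - 14474) = -27282 - 20107 = -47389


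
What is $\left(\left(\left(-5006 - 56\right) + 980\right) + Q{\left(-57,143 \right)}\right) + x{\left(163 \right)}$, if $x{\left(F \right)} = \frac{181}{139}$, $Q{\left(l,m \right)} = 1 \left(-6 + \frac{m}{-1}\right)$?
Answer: $- \frac{587928}{139} \approx -4229.7$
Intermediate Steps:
$Q{\left(l,m \right)} = -6 - m$ ($Q{\left(l,m \right)} = 1 \left(-6 + m \left(-1\right)\right) = 1 \left(-6 - m\right) = -6 - m$)
$x{\left(F \right)} = \frac{181}{139}$ ($x{\left(F \right)} = 181 \cdot \frac{1}{139} = \frac{181}{139}$)
$\left(\left(\left(-5006 - 56\right) + 980\right) + Q{\left(-57,143 \right)}\right) + x{\left(163 \right)} = \left(\left(\left(-5006 - 56\right) + 980\right) - 149\right) + \frac{181}{139} = \left(\left(-5062 + 980\right) - 149\right) + \frac{181}{139} = \left(-4082 - 149\right) + \frac{181}{139} = -4231 + \frac{181}{139} = - \frac{587928}{139}$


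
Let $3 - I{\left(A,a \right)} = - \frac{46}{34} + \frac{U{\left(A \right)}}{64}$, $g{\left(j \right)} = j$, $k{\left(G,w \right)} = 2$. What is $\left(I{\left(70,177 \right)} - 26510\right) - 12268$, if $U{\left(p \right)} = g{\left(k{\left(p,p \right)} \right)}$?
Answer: $- \frac{21092881}{544} \approx -38774.0$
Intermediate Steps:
$U{\left(p \right)} = 2$
$I{\left(A,a \right)} = \frac{2351}{544}$ ($I{\left(A,a \right)} = 3 - \left(- \frac{46}{34} + \frac{2}{64}\right) = 3 - \left(\left(-46\right) \frac{1}{34} + 2 \cdot \frac{1}{64}\right) = 3 - \left(- \frac{23}{17} + \frac{1}{32}\right) = 3 - - \frac{719}{544} = 3 + \frac{719}{544} = \frac{2351}{544}$)
$\left(I{\left(70,177 \right)} - 26510\right) - 12268 = \left(\frac{2351}{544} - 26510\right) - 12268 = - \frac{14419089}{544} - 12268 = - \frac{21092881}{544}$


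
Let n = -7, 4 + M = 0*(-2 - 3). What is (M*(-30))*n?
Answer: -840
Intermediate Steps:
M = -4 (M = -4 + 0*(-2 - 3) = -4 + 0*(-5) = -4 + 0 = -4)
(M*(-30))*n = -4*(-30)*(-7) = 120*(-7) = -840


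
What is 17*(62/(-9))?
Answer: -1054/9 ≈ -117.11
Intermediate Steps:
17*(62/(-9)) = 17*(62*(-⅑)) = 17*(-62/9) = -1054/9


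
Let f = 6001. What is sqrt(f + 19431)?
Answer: 34*sqrt(22) ≈ 159.47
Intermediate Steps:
sqrt(f + 19431) = sqrt(6001 + 19431) = sqrt(25432) = 34*sqrt(22)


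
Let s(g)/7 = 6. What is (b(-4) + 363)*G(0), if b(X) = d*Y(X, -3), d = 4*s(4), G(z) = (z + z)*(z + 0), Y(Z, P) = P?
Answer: 0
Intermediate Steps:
s(g) = 42 (s(g) = 7*6 = 42)
G(z) = 2*z² (G(z) = (2*z)*z = 2*z²)
d = 168 (d = 4*42 = 168)
b(X) = -504 (b(X) = 168*(-3) = -504)
(b(-4) + 363)*G(0) = (-504 + 363)*(2*0²) = -282*0 = -141*0 = 0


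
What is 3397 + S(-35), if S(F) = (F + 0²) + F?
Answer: 3327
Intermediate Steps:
S(F) = 2*F (S(F) = (F + 0) + F = F + F = 2*F)
3397 + S(-35) = 3397 + 2*(-35) = 3397 - 70 = 3327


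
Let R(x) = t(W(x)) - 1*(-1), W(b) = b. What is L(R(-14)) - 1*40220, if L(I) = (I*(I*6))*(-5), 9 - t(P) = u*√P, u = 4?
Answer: -36500 + 2400*I*√14 ≈ -36500.0 + 8980.0*I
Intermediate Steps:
t(P) = 9 - 4*√P
R(x) = 10 - 4*√x (R(x) = (9 - 4*√x) - 1*(-1) = (9 - 4*√x) + 1 = 10 - 4*√x)
L(I) = -30*I² (L(I) = (I*(6*I))*(-5) = (6*I²)*(-5) = -30*I²)
L(R(-14)) - 1*40220 = -30*(10 - 4*I*√14)² - 1*40220 = -30*(10 - 4*I*√14)² - 40220 = -40220 - 30*(10 - 4*I*√14)²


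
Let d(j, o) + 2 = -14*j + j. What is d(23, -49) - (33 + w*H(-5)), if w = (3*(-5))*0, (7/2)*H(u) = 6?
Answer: -334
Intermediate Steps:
H(u) = 12/7 (H(u) = (2/7)*6 = 12/7)
w = 0 (w = -15*0 = 0)
d(j, o) = -2 - 13*j (d(j, o) = -2 + (-14*j + j) = -2 - 13*j)
d(23, -49) - (33 + w*H(-5)) = (-2 - 13*23) - (33 + 0*(12/7)) = (-2 - 299) - (33 + 0) = -301 - 1*33 = -301 - 33 = -334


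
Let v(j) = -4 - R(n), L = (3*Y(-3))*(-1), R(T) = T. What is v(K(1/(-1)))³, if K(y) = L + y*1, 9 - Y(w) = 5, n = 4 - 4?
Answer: -64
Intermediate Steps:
n = 0
Y(w) = 4 (Y(w) = 9 - 1*5 = 9 - 5 = 4)
L = -12 (L = (3*4)*(-1) = 12*(-1) = -12)
K(y) = -12 + y (K(y) = -12 + y*1 = -12 + y)
v(j) = -4 (v(j) = -4 - 1*0 = -4 + 0 = -4)
v(K(1/(-1)))³ = (-4)³ = -64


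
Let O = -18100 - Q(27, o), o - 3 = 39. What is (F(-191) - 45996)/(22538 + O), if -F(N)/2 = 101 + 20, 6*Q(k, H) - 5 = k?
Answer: -1137/109 ≈ -10.431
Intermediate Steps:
o = 42 (o = 3 + 39 = 42)
Q(k, H) = ⅚ + k/6
F(N) = -242 (F(N) = -2*(101 + 20) = -2*121 = -242)
O = -54316/3 (O = -18100 - (⅚ + (⅙)*27) = -18100 - (⅚ + 9/2) = -18100 - 1*16/3 = -18100 - 16/3 = -54316/3 ≈ -18105.)
(F(-191) - 45996)/(22538 + O) = (-242 - 45996)/(22538 - 54316/3) = -46238/13298/3 = -46238*3/13298 = -1137/109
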